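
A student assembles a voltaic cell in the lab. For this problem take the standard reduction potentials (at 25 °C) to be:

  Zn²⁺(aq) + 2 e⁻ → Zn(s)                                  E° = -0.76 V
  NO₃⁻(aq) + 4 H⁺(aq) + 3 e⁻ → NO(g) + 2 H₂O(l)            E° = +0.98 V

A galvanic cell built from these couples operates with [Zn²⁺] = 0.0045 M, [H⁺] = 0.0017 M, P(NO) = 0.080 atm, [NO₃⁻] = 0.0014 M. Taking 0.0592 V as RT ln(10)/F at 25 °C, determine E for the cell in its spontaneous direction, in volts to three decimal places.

NO₃⁻/NO is the cathode (higher E°), Zn²⁺/Zn the anode: E°cell = +0.98 − (-0.76) = +1.74 V, n = 6.
Overall: 2 NO₃⁻(aq) + 8 H⁺(aq) + 3 Zn(s) → 2 NO(g) + 4 H₂O(l) + 3 Zn²⁺(aq)
Q = P(NO)^2·[Zn²⁺]^3 / ([NO₃⁻]^2·[H⁺]^8); log Q = 18.630.
E = E° − (0.0592/n) log Q = +1.74 − (0.0592/6)(18.630) = +1.556 V.

+1.556 V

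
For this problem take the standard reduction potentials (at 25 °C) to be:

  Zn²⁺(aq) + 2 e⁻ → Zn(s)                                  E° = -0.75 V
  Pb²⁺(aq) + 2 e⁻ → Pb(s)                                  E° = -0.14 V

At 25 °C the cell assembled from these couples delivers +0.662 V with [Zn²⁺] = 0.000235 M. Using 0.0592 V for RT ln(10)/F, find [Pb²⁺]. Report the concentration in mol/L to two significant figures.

Pb²⁺/Pb is the cathode, Zn²⁺/Zn the anode: E°cell = +0.61 V, n = 2.
Overall reaction: Pb²⁺(aq) + Zn(s) → Pb(s) + Zn²⁺(aq); Q = [Zn²⁺]^1/[Pb²⁺]^1.
From E = E° − (0.0592/n) log Q: log Q = (E° − E)·n/0.0592 = (+0.61 − (+0.662))·2/0.0592 = -1.7568.
So 1·log[Pb²⁺] = 1·log(0.000235) − log Q = -3.6289 − (-1.7568) = -1.8721; [Pb²⁺] = 10^(-1.8721) ≈ 0.013 M.

0.013 M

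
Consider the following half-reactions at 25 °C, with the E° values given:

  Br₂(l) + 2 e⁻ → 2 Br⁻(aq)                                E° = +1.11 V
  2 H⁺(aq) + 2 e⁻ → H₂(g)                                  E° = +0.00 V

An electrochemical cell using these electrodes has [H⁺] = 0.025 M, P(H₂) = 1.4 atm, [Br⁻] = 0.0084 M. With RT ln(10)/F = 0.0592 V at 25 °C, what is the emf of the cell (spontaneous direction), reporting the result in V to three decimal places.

Br₂/Br⁻ is the cathode (higher E°), H⁺/H₂ the anode: E°cell = +1.11 − (+0.00) = +1.11 V, n = 2.
Overall: Br₂(l) + H₂(g) → 2 Br⁻(aq) + 2 H⁺(aq)
Q = [Br⁻]^2·[H⁺]^2 / (P(H₂)); log Q = -7.502.
E = E° − (0.0592/n) log Q = +1.11 − (0.0592/2)(-7.502) = +1.332 V.

+1.332 V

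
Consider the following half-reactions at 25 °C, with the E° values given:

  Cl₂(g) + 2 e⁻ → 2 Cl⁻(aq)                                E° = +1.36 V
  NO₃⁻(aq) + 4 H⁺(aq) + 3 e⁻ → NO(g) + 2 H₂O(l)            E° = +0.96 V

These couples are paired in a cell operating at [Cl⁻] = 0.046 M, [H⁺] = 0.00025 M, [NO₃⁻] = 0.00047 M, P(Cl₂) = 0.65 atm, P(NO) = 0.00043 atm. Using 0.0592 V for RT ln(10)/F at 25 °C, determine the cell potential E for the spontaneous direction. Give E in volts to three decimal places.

Cl₂/Cl⁻ is the cathode (higher E°), NO₃⁻/NO the anode: E°cell = +1.36 − (+0.96) = +0.40 V, n = 6.
Overall: 3 Cl₂(g) + 2 NO(g) + 4 H₂O(l) → 6 Cl⁻(aq) + 2 NO₃⁻(aq) + 8 H⁺(aq)
Q = [Cl⁻]^6·[NO₃⁻]^2·[H⁺]^8 / (P(Cl₂)^3·P(NO)^2); log Q = -36.201.
E = E° − (0.0592/n) log Q = +0.40 − (0.0592/6)(-36.201) = +0.757 V.

+0.757 V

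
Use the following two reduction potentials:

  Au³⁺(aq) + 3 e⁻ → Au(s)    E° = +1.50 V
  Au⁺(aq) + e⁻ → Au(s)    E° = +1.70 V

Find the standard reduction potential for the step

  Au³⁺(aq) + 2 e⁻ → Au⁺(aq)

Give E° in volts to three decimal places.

Sequential free energies add, so n₃E°₃ = n₁E°₁ + n₂E°₂.
With n₃ = 3, and the known step contributing 1×(+1.70) V, the unknown satisfies 2·E° = 3×(+1.50) − 1×(+1.70) = +2.800.
E° = +2.800 / 2 = +1.400 V.

+1.400 V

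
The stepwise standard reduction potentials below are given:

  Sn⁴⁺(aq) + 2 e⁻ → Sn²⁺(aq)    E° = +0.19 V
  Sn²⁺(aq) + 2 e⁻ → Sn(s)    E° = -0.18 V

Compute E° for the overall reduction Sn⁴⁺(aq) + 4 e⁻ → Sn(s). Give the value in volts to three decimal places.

+0.005 V

Adding the free-energy changes (−nFE°) of the two steps gives −n₃FE°₃ = −n₁FE°₁ − n₂FE°₂.
E°₃ = (2×+0.19 + 2×-0.18) / 4 = (+0.020) / 4 = +0.005 V.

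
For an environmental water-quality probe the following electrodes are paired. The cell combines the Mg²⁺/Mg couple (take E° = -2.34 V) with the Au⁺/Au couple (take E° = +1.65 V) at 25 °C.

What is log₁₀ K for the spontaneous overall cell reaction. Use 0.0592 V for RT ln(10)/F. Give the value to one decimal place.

Cathode: Au⁺/Au; anode: Mg²⁺/Mg. E°cell = +3.99 V, n = 2.
log K = nE°cell / 0.0592 = (2)(+3.99) / 0.0592 = 134.8.

134.8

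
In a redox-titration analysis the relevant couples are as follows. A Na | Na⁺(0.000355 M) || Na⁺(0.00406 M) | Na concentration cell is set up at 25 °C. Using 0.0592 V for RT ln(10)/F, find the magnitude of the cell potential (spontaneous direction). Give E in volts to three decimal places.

+0.063 V

For a concentration cell E°cell = 0. The 0.00406 M side is the cathode (reduction is favoured where [Na⁺] is higher).
With n = 1, E = −(0.0592/1) log([Na⁺]ₐₙ/[Na⁺]꜀ₐₜ) = −(0.0592/1) log(0.000355/0.00406) = −(0.0592/1)(-1.058) = +0.063 V.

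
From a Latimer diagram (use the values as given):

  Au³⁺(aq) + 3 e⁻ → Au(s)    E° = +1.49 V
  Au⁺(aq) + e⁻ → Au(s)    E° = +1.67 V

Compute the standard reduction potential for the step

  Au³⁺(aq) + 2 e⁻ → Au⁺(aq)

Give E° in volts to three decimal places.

Sequential free energies add, so n₃E°₃ = n₁E°₁ + n₂E°₂.
With n₃ = 3, and the known step contributing 1×(+1.67) V, the unknown satisfies 2·E° = 3×(+1.49) − 1×(+1.67) = +2.800.
E° = +2.800 / 2 = +1.400 V.

+1.400 V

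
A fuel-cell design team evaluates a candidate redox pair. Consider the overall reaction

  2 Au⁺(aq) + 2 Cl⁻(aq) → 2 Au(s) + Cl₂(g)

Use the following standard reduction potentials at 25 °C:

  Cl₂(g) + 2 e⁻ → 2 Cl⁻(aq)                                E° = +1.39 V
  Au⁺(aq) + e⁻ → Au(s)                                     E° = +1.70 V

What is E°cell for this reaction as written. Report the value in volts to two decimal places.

The Au⁺/Au couple has the higher reduction potential, so it is the cathode; Cl₂/Cl⁻ is oxidised at the anode.
E°cell = E°(cathode) − E°(anode) = (+1.70) − (+1.39) = +0.31 V.
Since E°cell > 0, the reaction is spontaneous under standard conditions.

+0.31 V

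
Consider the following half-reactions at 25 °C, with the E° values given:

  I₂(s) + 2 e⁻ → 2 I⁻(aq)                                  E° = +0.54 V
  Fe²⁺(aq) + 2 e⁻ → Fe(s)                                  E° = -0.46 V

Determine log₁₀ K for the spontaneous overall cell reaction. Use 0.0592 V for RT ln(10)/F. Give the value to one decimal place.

33.8

Cathode: I₂/I⁻; anode: Fe²⁺/Fe. E°cell = +1.00 V, n = 2.
log K = nE°cell / 0.0592 = (2)(+1.00) / 0.0592 = 33.8.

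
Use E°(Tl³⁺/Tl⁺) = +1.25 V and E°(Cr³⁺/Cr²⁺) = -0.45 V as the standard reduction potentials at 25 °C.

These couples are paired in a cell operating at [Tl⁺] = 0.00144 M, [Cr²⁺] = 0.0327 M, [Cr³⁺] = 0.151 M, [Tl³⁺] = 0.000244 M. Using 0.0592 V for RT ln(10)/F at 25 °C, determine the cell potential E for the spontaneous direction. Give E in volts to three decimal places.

Tl³⁺/Tl⁺ is the cathode (higher E°), Cr³⁺/Cr²⁺ the anode: E°cell = +1.25 − (-0.45) = +1.70 V, n = 2.
Overall: Tl³⁺(aq) + 2 Cr²⁺(aq) → Tl⁺(aq) + 2 Cr³⁺(aq)
Q = [Tl⁺]·[Cr³⁺]^2 / ([Tl³⁺]·[Cr²⁺]^2); log Q = 2.100.
E = E° − (0.0592/n) log Q = +1.70 − (0.0592/2)(2.100) = +1.638 V.

+1.638 V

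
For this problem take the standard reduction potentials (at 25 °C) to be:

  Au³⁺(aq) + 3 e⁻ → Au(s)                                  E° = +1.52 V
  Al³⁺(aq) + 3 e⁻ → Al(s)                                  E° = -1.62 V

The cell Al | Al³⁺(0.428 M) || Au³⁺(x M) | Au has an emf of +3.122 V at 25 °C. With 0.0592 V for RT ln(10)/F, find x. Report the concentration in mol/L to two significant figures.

0.052 M

Au³⁺/Au is the cathode, Al³⁺/Al the anode: E°cell = +3.14 V, n = 3.
Overall reaction: Au³⁺(aq) + Al(s) → Au(s) + Al³⁺(aq); Q = [Al³⁺]^1/[Au³⁺]^1.
From E = E° − (0.0592/n) log Q: log Q = (E° − E)·n/0.0592 = (+3.14 − (+3.122))·3/0.0592 = 0.9122.
So 1·log[Au³⁺] = 1·log(0.428) − log Q = -0.3686 − (0.9122) = -1.2808; [Au³⁺] = 10^(-1.2808) ≈ 0.052 M.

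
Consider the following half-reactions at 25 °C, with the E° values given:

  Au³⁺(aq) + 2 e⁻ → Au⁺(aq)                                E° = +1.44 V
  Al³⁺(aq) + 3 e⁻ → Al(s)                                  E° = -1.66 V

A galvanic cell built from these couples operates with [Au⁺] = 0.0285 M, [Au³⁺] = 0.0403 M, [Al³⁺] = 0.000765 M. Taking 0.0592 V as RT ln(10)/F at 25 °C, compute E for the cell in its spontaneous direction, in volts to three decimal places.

Au³⁺/Au⁺ is the cathode (higher E°), Al³⁺/Al the anode: E°cell = +1.44 − (-1.66) = +3.10 V, n = 6.
Overall: 3 Au³⁺(aq) + 2 Al(s) → 3 Au⁺(aq) + 2 Al³⁺(aq)
Q = [Au⁺]^3·[Al³⁺]^2 / ([Au³⁺]^3); log Q = -6.684.
E = E° − (0.0592/n) log Q = +3.10 − (0.0592/6)(-6.684) = +3.166 V.

+3.166 V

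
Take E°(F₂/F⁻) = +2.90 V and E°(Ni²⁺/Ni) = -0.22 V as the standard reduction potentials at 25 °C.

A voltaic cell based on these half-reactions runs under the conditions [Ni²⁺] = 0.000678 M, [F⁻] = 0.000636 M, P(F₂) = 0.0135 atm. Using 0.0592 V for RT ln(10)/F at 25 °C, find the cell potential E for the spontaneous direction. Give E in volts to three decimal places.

F₂/F⁻ is the cathode (higher E°), Ni²⁺/Ni the anode: E°cell = +2.90 − (-0.22) = +3.12 V, n = 2.
Overall: F₂(g) + Ni(s) → 2 F⁻(aq) + Ni²⁺(aq)
Q = [F⁻]^2·[Ni²⁺] / (P(F₂)); log Q = -7.692.
E = E° − (0.0592/n) log Q = +3.12 − (0.0592/2)(-7.692) = +3.348 V.

+3.348 V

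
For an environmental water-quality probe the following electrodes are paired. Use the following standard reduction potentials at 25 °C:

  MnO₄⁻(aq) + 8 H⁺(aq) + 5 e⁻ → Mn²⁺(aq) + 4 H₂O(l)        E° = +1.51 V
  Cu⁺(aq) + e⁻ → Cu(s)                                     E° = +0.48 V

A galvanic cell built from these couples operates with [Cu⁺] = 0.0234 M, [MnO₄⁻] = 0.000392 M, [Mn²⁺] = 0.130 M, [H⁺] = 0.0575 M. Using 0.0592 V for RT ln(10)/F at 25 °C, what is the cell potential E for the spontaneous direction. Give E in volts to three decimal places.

+0.979 V

MnO₄⁻/Mn²⁺ is the cathode (higher E°), Cu⁺/Cu the anode: E°cell = +1.51 − (+0.48) = +1.03 V, n = 5.
Overall: MnO₄⁻(aq) + 8 H⁺(aq) + 5 Cu(s) → Mn²⁺(aq) + 4 H₂O(l) + 5 Cu⁺(aq)
Q = [Mn²⁺]·[Cu⁺]^5 / ([MnO₄⁻]·[H⁺]^8); log Q = 4.289.
E = E° − (0.0592/n) log Q = +1.03 − (0.0592/5)(4.289) = +0.979 V.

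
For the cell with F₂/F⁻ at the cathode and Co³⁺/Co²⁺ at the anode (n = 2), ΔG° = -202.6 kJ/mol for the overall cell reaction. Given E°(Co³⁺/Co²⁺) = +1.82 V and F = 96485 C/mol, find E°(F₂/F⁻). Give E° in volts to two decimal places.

+2.87 V

E°cell = −ΔG°/(nF) = −(-202.6×10³)/((2)(96485)) = +1.050 V.
Since F₂/F⁻ is the cathode and Co³⁺/Co²⁺ the anode, E°cell = E°(F₂/F⁻) − E°(Co³⁺/Co²⁺).
So E°(F₂/F⁻) = E°cell + E°(Co³⁺/Co²⁺) = +1.050 + (+1.82) = +2.87 V.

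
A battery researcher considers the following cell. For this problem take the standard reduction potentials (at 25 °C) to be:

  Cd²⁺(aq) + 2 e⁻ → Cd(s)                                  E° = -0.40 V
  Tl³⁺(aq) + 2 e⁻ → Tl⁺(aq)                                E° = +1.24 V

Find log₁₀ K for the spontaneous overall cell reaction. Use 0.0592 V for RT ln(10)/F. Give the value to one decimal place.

55.4

Cathode: Tl³⁺/Tl⁺; anode: Cd²⁺/Cd. E°cell = +1.64 V, n = 2.
log K = nE°cell / 0.0592 = (2)(+1.64) / 0.0592 = 55.4.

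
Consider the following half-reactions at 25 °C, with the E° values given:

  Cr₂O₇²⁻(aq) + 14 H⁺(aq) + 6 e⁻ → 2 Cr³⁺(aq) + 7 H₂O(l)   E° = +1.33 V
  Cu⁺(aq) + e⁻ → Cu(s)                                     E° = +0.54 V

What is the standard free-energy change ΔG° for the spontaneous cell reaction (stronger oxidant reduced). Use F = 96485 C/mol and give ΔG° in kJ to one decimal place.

Cr₂O₇²⁻/Cr³⁺ (E° = +1.33 V) is the cathode; Cu⁺/Cu (E° = +0.54 V) is the anode, so E°cell = +0.79 V.
Balancing electrons gives n = 6 (lcm of 6 and 1).
ΔG° = −nFE° = −(6)(96485)(+0.79) = -457,339 J = -457.3 kJ.

-457.3 kJ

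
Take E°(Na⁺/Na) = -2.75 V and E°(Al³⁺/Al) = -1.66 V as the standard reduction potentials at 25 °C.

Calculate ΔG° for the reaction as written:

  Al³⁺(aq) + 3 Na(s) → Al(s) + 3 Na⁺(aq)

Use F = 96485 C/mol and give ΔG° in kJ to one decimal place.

-315.5 kJ

As written, Al³⁺/Al is reduced (cathode) and Na⁺/Na is oxidised (anode), so E°cell = (-1.66) − (-2.75) = +1.09 V.
Balancing electrons gives n = 3.
ΔG° = −nFE° = −(3)(96485)(+1.09) = -315,506 J = -315.5 kJ.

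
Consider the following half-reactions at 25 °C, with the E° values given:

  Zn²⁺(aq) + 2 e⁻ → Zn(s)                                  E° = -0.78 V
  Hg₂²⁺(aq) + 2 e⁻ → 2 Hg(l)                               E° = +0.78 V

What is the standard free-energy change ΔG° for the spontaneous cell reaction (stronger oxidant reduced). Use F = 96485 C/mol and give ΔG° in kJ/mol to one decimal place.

-301.0 kJ/mol

Hg₂²⁺/Hg (E° = +0.78 V) is the cathode; Zn²⁺/Zn (E° = -0.78 V) is the anode, so E°cell = +1.56 V.
Balancing electrons gives n = 2 (lcm of 2 and 2).
ΔG° = −nFE° = −(2)(96485)(+1.56) = -301,033 J = -301.0 kJ/mol.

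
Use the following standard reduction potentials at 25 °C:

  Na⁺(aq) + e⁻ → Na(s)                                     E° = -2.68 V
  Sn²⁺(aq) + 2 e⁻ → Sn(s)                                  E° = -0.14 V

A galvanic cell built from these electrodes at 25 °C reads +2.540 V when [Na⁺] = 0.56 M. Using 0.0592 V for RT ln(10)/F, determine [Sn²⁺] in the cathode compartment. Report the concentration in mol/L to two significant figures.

Sn²⁺/Sn is the cathode, Na⁺/Na the anode: E°cell = +2.54 V, n = 2.
Overall reaction: Sn²⁺(aq) + 2 Na(s) → Sn(s) + 2 Na⁺(aq); Q = [Na⁺]^2/[Sn²⁺]^1.
From E = E° − (0.0592/n) log Q: log Q = (E° − E)·n/0.0592 = (+2.54 − (+2.540))·2/0.0592 = 0.0000.
So 1·log[Sn²⁺] = 2·log(0.56) − log Q = -0.5036 − (0.0000) = -0.5036; [Sn²⁺] = 10^(-0.5036) ≈ 0.31 M.

0.31 M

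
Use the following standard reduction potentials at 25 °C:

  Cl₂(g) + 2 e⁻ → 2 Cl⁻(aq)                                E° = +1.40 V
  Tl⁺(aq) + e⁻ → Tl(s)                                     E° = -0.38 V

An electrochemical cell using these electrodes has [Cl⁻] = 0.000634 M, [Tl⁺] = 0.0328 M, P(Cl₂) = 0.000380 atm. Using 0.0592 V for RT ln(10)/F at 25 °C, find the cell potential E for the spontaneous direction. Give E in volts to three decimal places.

Cl₂/Cl⁻ is the cathode (higher E°), Tl⁺/Tl the anode: E°cell = +1.40 − (-0.38) = +1.78 V, n = 2.
Overall: Cl₂(g) + 2 Tl(s) → 2 Cl⁻(aq) + 2 Tl⁺(aq)
Q = [Cl⁻]^2·[Tl⁺]^2 / (P(Cl₂)); log Q = -5.944.
E = E° − (0.0592/n) log Q = +1.78 − (0.0592/2)(-5.944) = +1.956 V.

+1.956 V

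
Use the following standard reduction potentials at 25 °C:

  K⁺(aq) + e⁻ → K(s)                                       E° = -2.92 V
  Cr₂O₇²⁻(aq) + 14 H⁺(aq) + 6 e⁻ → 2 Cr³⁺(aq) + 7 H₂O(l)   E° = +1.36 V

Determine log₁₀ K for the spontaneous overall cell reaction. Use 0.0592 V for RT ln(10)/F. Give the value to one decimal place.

433.8

Cathode: Cr₂O₇²⁻/Cr³⁺; anode: K⁺/K. E°cell = +4.28 V, n = 6.
log K = nE°cell / 0.0592 = (6)(+4.28) / 0.0592 = 433.8.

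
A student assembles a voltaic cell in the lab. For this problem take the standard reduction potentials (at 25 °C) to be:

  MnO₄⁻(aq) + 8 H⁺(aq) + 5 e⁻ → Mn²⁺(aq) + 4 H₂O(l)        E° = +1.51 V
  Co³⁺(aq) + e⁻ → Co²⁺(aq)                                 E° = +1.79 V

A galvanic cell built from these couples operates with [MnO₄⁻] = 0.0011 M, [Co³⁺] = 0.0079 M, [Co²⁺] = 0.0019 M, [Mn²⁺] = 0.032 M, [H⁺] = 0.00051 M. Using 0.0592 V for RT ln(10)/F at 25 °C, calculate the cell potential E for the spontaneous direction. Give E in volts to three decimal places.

+0.646 V

Co³⁺/Co²⁺ is the cathode (higher E°), MnO₄⁻/Mn²⁺ the anode: E°cell = +1.79 − (+1.51) = +0.28 V, n = 5.
Overall: 5 Co³⁺(aq) + Mn²⁺(aq) + 4 H₂O(l) → 5 Co²⁺(aq) + MnO₄⁻(aq) + 8 H⁺(aq)
Q = [Co²⁺]^5·[MnO₄⁻]·[H⁺]^8 / ([Co³⁺]^5·[Mn²⁺]); log Q = -30.898.
E = E° − (0.0592/n) log Q = +0.28 − (0.0592/5)(-30.898) = +0.646 V.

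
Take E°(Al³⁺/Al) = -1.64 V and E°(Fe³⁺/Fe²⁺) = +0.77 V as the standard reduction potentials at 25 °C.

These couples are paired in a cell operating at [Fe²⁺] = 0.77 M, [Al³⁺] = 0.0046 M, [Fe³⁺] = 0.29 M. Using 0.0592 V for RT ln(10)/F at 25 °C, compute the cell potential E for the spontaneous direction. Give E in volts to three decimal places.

+2.431 V

Fe³⁺/Fe²⁺ is the cathode (higher E°), Al³⁺/Al the anode: E°cell = +0.77 − (-1.64) = +2.41 V, n = 3.
Overall: 3 Fe³⁺(aq) + Al(s) → 3 Fe²⁺(aq) + Al³⁺(aq)
Q = [Fe²⁺]^3·[Al³⁺] / ([Fe³⁺]^3); log Q = -1.065.
E = E° − (0.0592/n) log Q = +2.41 − (0.0592/3)(-1.065) = +2.431 V.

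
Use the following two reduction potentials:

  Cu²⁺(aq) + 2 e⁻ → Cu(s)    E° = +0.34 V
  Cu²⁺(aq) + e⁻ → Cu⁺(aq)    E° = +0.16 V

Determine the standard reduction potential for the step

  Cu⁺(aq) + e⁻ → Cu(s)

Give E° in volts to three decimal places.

+0.520 V

Sequential free energies add, so n₃E°₃ = n₁E°₁ + n₂E°₂.
With n₃ = 2, and the known step contributing 1×(+0.16) V, the unknown satisfies 1·E° = 2×(+0.34) − 1×(+0.16) = +0.520.
E° = +0.520 / 1 = +0.520 V.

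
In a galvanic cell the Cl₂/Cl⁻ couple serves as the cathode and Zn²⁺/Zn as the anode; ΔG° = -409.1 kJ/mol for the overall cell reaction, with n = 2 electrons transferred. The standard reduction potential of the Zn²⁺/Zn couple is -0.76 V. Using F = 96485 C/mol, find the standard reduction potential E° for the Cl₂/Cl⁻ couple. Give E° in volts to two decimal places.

+1.36 V

E°cell = −ΔG°/(nF) = −(-409.1×10³)/((2)(96485)) = +2.120 V.
Since Cl₂/Cl⁻ is the cathode and Zn²⁺/Zn the anode, E°cell = E°(Cl₂/Cl⁻) − E°(Zn²⁺/Zn).
So E°(Cl₂/Cl⁻) = E°cell + E°(Zn²⁺/Zn) = +2.120 + (-0.76) = +1.36 V.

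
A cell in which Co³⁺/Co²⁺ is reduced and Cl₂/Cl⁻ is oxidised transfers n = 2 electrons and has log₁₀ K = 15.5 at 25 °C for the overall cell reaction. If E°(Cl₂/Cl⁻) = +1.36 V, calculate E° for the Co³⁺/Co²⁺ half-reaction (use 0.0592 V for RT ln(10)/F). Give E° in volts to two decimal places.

+1.82 V

E°cell = (0.0592/n)·log K = (0.0592/2)(15.5) = +0.459 V.
Since Co³⁺/Co²⁺ is the cathode and Cl₂/Cl⁻ the anode, E°cell = E°(Co³⁺/Co²⁺) − E°(Cl₂/Cl⁻).
So E°(Co³⁺/Co²⁺) = E°cell + E°(Cl₂/Cl⁻) = +0.459 + (+1.36) = +1.82 V.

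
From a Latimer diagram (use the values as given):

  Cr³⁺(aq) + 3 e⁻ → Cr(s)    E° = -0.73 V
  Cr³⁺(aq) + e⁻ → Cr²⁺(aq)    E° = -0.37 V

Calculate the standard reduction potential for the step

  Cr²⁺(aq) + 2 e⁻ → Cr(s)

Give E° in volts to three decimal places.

Sequential free energies add, so n₃E°₃ = n₁E°₁ + n₂E°₂.
With n₃ = 3, and the known step contributing 1×(-0.37) V, the unknown satisfies 2·E° = 3×(-0.73) − 1×(-0.37) = -1.820.
E° = -1.820 / 2 = -0.910 V.

-0.910 V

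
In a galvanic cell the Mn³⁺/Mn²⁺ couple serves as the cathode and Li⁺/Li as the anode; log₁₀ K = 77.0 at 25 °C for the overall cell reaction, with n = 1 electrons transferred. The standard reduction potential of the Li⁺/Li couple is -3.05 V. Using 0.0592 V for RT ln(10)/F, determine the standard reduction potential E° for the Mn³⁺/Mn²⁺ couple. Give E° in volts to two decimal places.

E°cell = (0.0592/n)·log K = (0.0592/1)(77.0) = +4.558 V.
Since Mn³⁺/Mn²⁺ is the cathode and Li⁺/Li the anode, E°cell = E°(Mn³⁺/Mn²⁺) − E°(Li⁺/Li).
So E°(Mn³⁺/Mn²⁺) = E°cell + E°(Li⁺/Li) = +4.558 + (-3.05) = +1.51 V.

+1.51 V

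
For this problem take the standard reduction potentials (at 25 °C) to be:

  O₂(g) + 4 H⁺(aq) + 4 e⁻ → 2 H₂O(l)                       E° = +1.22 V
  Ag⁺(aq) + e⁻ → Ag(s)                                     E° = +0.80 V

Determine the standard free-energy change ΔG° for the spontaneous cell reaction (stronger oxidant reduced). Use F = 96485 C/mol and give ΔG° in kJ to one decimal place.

O₂/H₂O (E° = +1.22 V) is the cathode; Ag⁺/Ag (E° = +0.80 V) is the anode, so E°cell = +0.42 V.
Balancing electrons gives n = 4 (lcm of 4 and 1).
ΔG° = −nFE° = −(4)(96485)(+0.42) = -162,095 J = -162.1 kJ.

-162.1 kJ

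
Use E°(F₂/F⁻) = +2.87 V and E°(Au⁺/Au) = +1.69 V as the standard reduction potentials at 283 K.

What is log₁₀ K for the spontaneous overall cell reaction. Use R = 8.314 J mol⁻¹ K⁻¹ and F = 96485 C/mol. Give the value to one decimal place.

Cathode: F₂/F⁻; anode: Au⁺/Au. E°cell = (+2.87) − (+1.69) = +1.18 V, with n = 2.
ΔG° = −nFE° = −RT ln K, so ln K = nFE°/(RT) = (2)(96485)(+1.18) / ((8.314)(283)) = 96.778.
log₁₀ K = 96.778 / ln 10 = 42.0.

42.0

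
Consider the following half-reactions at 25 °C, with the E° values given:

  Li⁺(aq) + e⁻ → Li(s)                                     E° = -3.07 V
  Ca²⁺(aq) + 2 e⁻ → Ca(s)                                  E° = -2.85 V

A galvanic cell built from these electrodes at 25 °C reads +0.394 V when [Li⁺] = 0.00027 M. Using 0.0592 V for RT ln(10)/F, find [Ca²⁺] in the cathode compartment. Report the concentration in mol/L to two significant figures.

0.055 M

Ca²⁺/Ca is the cathode, Li⁺/Li the anode: E°cell = +0.22 V, n = 2.
Overall reaction: Ca²⁺(aq) + 2 Li(s) → Ca(s) + 2 Li⁺(aq); Q = [Li⁺]^2/[Ca²⁺]^1.
From E = E° − (0.0592/n) log Q: log Q = (E° − E)·n/0.0592 = (+0.22 − (+0.394))·2/0.0592 = -5.8784.
So 1·log[Ca²⁺] = 2·log(0.00027) − log Q = -7.1373 − (-5.8784) = -1.2589; [Ca²⁺] = 10^(-1.2589) ≈ 0.055 M.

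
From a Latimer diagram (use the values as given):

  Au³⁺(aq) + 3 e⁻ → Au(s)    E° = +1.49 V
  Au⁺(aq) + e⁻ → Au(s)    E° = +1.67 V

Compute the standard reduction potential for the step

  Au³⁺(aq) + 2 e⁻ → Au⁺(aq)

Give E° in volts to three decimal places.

Sequential free energies add, so n₃E°₃ = n₁E°₁ + n₂E°₂.
With n₃ = 3, and the known step contributing 1×(+1.67) V, the unknown satisfies 2·E° = 3×(+1.49) − 1×(+1.67) = +2.800.
E° = +2.800 / 2 = +1.400 V.

+1.400 V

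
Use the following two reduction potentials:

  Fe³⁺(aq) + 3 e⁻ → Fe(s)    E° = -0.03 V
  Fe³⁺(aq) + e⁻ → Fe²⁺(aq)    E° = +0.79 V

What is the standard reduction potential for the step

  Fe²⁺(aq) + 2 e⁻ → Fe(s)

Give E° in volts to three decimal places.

-0.440 V

Sequential free energies add, so n₃E°₃ = n₁E°₁ + n₂E°₂.
With n₃ = 3, and the known step contributing 1×(+0.79) V, the unknown satisfies 2·E° = 3×(-0.03) − 1×(+0.79) = -0.880.
E° = -0.880 / 2 = -0.440 V.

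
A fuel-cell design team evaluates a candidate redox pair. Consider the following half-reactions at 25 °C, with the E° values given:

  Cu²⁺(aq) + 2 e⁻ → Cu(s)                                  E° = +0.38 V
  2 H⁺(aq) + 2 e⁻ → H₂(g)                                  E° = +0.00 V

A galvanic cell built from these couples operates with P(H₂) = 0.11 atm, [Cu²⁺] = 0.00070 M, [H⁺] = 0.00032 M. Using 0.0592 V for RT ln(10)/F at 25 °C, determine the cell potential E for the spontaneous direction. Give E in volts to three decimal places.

Cu²⁺/Cu is the cathode (higher E°), H⁺/H₂ the anode: E°cell = +0.38 − (+0.00) = +0.38 V, n = 2.
Overall: Cu²⁺(aq) + H₂(g) → Cu(s) + 2 H⁺(aq)
Q = [H⁺]^2 / ([Cu²⁺]·P(H₂)); log Q = -2.876.
E = E° − (0.0592/n) log Q = +0.38 − (0.0592/2)(-2.876) = +0.465 V.

+0.465 V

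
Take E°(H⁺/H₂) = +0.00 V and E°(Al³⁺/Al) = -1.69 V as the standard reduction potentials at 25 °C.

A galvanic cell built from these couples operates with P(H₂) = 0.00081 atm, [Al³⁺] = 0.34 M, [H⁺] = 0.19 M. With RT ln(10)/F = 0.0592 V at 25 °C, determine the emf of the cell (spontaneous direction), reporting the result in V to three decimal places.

+1.748 V

H⁺/H₂ is the cathode (higher E°), Al³⁺/Al the anode: E°cell = +0.00 − (-1.69) = +1.69 V, n = 6.
Overall: 6 H⁺(aq) + 2 Al(s) → 3 H₂(g) + 2 Al³⁺(aq)
Q = P(H₂)^3·[Al³⁺]^2 / ([H⁺]^6); log Q = -5.884.
E = E° − (0.0592/n) log Q = +1.69 − (0.0592/6)(-5.884) = +1.748 V.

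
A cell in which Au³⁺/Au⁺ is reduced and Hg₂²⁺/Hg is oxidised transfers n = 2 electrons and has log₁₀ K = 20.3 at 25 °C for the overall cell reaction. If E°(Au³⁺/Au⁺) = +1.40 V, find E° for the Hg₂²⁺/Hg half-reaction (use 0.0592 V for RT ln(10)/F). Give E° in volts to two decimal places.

+0.80 V

E°cell = (0.0592/n)·log K = (0.0592/2)(20.3) = +0.601 V.
Since Au³⁺/Au⁺ is the cathode and Hg₂²⁺/Hg the anode, E°cell = E°(Au³⁺/Au⁺) − E°(Hg₂²⁺/Hg).
So E°(Hg₂²⁺/Hg) = E°(Au³⁺/Au⁺) − E°cell = (+1.40) − (+0.601) = +0.80 V.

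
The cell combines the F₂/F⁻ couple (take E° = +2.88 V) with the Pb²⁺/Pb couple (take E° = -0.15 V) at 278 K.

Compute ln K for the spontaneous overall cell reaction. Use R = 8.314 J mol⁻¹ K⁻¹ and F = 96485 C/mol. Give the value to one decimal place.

Cathode: F₂/F⁻; anode: Pb²⁺/Pb. E°cell = (+2.88) − (-0.15) = +3.03 V, with n = 2.
ΔG° = −nFE° = −RT ln K, so ln K = nFE°/(RT) = (2)(96485)(+3.03) / ((8.314)(278)) = 252.975.

253.0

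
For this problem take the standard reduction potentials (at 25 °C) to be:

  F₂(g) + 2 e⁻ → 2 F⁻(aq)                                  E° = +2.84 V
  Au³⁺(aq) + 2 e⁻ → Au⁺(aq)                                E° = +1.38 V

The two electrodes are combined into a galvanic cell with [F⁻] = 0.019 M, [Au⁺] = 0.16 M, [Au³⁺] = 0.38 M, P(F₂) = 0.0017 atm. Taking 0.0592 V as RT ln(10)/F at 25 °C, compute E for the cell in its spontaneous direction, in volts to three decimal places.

F₂/F⁻ is the cathode (higher E°), Au³⁺/Au⁺ the anode: E°cell = +2.84 − (+1.38) = +1.46 V, n = 2.
Overall: F₂(g) + Au⁺(aq) → 2 F⁻(aq) + Au³⁺(aq)
Q = [F⁻]^2·[Au³⁺] / (P(F₂)·[Au⁺]); log Q = -0.297.
E = E° − (0.0592/n) log Q = +1.46 − (0.0592/2)(-0.297) = +1.469 V.

+1.469 V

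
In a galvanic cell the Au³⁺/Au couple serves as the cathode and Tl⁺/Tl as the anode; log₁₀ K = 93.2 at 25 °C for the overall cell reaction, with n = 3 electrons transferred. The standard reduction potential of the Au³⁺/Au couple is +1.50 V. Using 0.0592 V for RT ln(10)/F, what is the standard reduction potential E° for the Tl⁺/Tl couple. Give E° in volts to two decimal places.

E°cell = (0.0592/n)·log K = (0.0592/3)(93.2) = +1.839 V.
Since Au³⁺/Au is the cathode and Tl⁺/Tl the anode, E°cell = E°(Au³⁺/Au) − E°(Tl⁺/Tl).
So E°(Tl⁺/Tl) = E°(Au³⁺/Au) − E°cell = (+1.50) − (+1.839) = -0.34 V.

-0.34 V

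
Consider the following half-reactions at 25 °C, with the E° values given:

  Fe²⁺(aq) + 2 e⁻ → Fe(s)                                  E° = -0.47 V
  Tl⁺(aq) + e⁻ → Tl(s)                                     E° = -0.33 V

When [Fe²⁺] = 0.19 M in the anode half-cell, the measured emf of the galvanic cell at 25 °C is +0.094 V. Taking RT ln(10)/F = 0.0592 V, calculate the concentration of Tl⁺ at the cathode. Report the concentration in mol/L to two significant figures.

0.073 M

Tl⁺/Tl is the cathode, Fe²⁺/Fe the anode: E°cell = +0.14 V, n = 2.
Overall reaction: 2 Tl⁺(aq) + Fe(s) → 2 Tl(s) + Fe²⁺(aq); Q = [Fe²⁺]^1/[Tl⁺]^2.
From E = E° − (0.0592/n) log Q: log Q = (E° − E)·n/0.0592 = (+0.14 − (+0.094))·2/0.0592 = 1.5541.
So 2·log[Tl⁺] = 1·log(0.19) − log Q = -0.7212 − (1.5541) = -2.2753; log[Tl⁺] = -2.2753 / 2 = -1.1377; [Tl⁺] = 10^(-1.1377) ≈ 0.073 M.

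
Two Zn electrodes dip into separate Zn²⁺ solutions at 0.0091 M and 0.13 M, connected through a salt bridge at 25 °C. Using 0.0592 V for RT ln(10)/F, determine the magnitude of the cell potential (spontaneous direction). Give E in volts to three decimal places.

For a concentration cell E°cell = 0. The 0.13 M side is the cathode (reduction is favoured where [Zn²⁺] is higher).
With n = 2, E = −(0.0592/2) log([Zn²⁺]ₐₙ/[Zn²⁺]꜀ₐₜ) = −(0.0592/2) log(0.0091/0.13) = −(0.0592/2)(-1.155) = +0.034 V.

+0.034 V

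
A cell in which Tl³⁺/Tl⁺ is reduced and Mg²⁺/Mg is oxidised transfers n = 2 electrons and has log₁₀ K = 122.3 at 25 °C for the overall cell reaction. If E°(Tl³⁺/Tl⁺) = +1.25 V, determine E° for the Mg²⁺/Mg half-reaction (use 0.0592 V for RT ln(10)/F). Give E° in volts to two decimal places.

E°cell = (0.0592/n)·log K = (0.0592/2)(122.3) = +3.620 V.
Since Tl³⁺/Tl⁺ is the cathode and Mg²⁺/Mg the anode, E°cell = E°(Tl³⁺/Tl⁺) − E°(Mg²⁺/Mg).
So E°(Mg²⁺/Mg) = E°(Tl³⁺/Tl⁺) − E°cell = (+1.25) − (+3.620) = -2.37 V.

-2.37 V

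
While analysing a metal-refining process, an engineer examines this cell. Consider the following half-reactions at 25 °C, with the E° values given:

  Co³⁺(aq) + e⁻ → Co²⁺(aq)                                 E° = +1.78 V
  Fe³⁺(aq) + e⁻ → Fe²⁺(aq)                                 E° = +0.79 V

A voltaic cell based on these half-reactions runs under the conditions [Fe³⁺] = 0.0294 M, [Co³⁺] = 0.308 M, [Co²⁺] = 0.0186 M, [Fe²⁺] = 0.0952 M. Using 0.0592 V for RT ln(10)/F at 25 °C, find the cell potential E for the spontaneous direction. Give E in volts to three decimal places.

Co³⁺/Co²⁺ is the cathode (higher E°), Fe³⁺/Fe²⁺ the anode: E°cell = +1.78 − (+0.79) = +0.99 V, n = 1.
Overall: Co³⁺(aq) + Fe²⁺(aq) → Co²⁺(aq) + Fe³⁺(aq)
Q = [Co²⁺]·[Fe³⁺] / ([Co³⁺]·[Fe²⁺]); log Q = -1.729.
E = E° − (0.0592/n) log Q = +0.99 − (0.0592/1)(-1.729) = +1.092 V.

+1.092 V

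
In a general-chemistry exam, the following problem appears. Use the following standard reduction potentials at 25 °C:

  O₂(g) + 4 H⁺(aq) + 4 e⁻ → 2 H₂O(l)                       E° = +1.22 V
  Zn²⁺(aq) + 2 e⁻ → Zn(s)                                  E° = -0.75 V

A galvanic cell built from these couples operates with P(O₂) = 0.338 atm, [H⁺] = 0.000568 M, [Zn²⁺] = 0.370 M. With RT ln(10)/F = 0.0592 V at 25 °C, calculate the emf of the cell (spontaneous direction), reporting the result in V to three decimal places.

+1.784 V

O₂/H₂O is the cathode (higher E°), Zn²⁺/Zn the anode: E°cell = +1.22 − (-0.75) = +1.97 V, n = 4.
Overall: O₂(g) + 4 H⁺(aq) + 2 Zn(s) → 2 H₂O(l) + 2 Zn²⁺(aq)
Q = [Zn²⁺]^2 / (P(O₂)·[H⁺]^4); log Q = 12.590.
E = E° − (0.0592/n) log Q = +1.97 − (0.0592/4)(12.590) = +1.784 V.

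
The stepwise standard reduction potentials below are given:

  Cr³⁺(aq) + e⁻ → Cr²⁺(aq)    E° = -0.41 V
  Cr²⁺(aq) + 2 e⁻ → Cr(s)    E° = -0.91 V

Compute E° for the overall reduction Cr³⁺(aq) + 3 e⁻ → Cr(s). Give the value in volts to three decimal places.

Adding the free-energy changes (−nFE°) of the two steps gives −n₃FE°₃ = −n₁FE°₁ − n₂FE°₂.
E°₃ = (1×-0.41 + 2×-0.91) / 3 = (-2.230) / 3 = -0.743 V.

-0.743 V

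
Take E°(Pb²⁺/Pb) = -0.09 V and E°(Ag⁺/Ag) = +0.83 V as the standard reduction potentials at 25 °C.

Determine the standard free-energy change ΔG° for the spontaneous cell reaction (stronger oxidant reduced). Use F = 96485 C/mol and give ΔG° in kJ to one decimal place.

Ag⁺/Ag (E° = +0.83 V) is the cathode; Pb²⁺/Pb (E° = -0.09 V) is the anode, so E°cell = +0.92 V.
Balancing electrons gives n = 2 (lcm of 1 and 2).
ΔG° = −nFE° = −(2)(96485)(+0.92) = -177,532 J = -177.5 kJ.

-177.5 kJ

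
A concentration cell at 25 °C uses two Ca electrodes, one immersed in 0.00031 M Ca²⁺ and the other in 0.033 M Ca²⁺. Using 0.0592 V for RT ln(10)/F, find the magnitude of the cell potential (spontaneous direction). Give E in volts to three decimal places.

For a concentration cell E°cell = 0. The 0.033 M side is the cathode (reduction is favoured where [Ca²⁺] is higher).
With n = 2, E = −(0.0592/2) log([Ca²⁺]ₐₙ/[Ca²⁺]꜀ₐₜ) = −(0.0592/2) log(0.00031/0.033) = −(0.0592/2)(-2.027) = +0.060 V.

+0.060 V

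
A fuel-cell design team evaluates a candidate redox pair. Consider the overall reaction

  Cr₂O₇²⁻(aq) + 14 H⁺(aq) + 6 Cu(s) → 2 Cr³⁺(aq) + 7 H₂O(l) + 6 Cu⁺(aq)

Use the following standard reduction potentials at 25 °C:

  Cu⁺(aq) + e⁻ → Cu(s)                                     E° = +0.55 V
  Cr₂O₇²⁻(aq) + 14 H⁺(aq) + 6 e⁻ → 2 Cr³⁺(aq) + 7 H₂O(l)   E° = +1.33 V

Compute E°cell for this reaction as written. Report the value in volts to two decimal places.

+0.78 V

The Cr₂O₇²⁻/Cr³⁺ couple has the higher reduction potential, so it is the cathode; Cu⁺/Cu is oxidised at the anode.
E°cell = E°(cathode) − E°(anode) = (+1.33) − (+0.55) = +0.78 V.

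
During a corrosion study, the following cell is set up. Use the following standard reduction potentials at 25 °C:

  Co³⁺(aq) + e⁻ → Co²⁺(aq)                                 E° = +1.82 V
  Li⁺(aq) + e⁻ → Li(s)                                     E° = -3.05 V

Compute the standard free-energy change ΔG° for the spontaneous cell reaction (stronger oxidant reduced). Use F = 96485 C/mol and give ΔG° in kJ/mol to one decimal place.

Co³⁺/Co²⁺ (E° = +1.82 V) is the cathode; Li⁺/Li (E° = -3.05 V) is the anode, so E°cell = +4.87 V.
Balancing electrons gives n = 1 (lcm of 1 and 1).
ΔG° = −nFE° = −(1)(96485)(+4.87) = -469,882 J = -469.9 kJ/mol.

-469.9 kJ/mol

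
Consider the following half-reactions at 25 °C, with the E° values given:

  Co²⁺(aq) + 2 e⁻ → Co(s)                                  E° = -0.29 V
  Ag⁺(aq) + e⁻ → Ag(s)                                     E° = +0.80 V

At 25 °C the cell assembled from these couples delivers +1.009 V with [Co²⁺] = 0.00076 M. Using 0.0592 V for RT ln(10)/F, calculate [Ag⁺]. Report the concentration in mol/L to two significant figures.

0.0012 M

Ag⁺/Ag is the cathode, Co²⁺/Co the anode: E°cell = +1.09 V, n = 2.
Overall reaction: 2 Ag⁺(aq) + Co(s) → 2 Ag(s) + Co²⁺(aq); Q = [Co²⁺]^1/[Ag⁺]^2.
From E = E° − (0.0592/n) log Q: log Q = (E° − E)·n/0.0592 = (+1.09 − (+1.009))·2/0.0592 = 2.7365.
So 2·log[Ag⁺] = 1·log(0.00076) − log Q = -3.1192 − (2.7365) = -5.8557; log[Ag⁺] = -5.8557 / 2 = -2.9278; [Ag⁺] = 10^(-2.9278) ≈ 0.0012 M.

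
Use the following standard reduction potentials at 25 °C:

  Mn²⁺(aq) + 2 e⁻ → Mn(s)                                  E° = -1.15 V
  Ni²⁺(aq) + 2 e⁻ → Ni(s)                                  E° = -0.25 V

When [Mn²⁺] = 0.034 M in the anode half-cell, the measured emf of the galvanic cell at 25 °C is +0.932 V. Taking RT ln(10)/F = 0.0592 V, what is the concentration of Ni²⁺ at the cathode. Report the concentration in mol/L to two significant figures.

0.41 M

Ni²⁺/Ni is the cathode, Mn²⁺/Mn the anode: E°cell = +0.90 V, n = 2.
Overall reaction: Ni²⁺(aq) + Mn(s) → Ni(s) + Mn²⁺(aq); Q = [Mn²⁺]^1/[Ni²⁺]^1.
From E = E° − (0.0592/n) log Q: log Q = (E° − E)·n/0.0592 = (+0.90 − (+0.932))·2/0.0592 = -1.0811.
So 1·log[Ni²⁺] = 1·log(0.034) − log Q = -1.4685 − (-1.0811) = -0.3874; [Ni²⁺] = 10^(-0.3874) ≈ 0.41 M.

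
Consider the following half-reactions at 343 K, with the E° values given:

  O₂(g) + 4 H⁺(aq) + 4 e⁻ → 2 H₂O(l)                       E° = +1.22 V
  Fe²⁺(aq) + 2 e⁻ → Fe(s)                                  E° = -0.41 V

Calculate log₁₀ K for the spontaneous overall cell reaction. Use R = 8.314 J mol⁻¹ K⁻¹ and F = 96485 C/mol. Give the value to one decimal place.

95.8

Cathode: O₂/H₂O; anode: Fe²⁺/Fe. E°cell = (+1.22) − (-0.41) = +1.63 V, with n = 4.
ΔG° = −nFE° = −RT ln K, so ln K = nFE°/(RT) = (4)(96485)(+1.63) / ((8.314)(343)) = 220.599.
log₁₀ K = 220.599 / ln 10 = 95.8.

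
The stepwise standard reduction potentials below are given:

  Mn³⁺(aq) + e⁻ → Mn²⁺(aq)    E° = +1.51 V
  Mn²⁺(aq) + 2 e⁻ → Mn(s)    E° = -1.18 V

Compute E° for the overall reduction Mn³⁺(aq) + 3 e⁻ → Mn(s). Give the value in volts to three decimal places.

-0.283 V

Since ΔG° = −nFE° is additive over sequential reductions, n₃E°₃ = n₁E°₁ + n₂E°₂.
E°₃ = (1×+1.51 + 2×-1.18) / 3 = (-0.850) / 3 = -0.283 V.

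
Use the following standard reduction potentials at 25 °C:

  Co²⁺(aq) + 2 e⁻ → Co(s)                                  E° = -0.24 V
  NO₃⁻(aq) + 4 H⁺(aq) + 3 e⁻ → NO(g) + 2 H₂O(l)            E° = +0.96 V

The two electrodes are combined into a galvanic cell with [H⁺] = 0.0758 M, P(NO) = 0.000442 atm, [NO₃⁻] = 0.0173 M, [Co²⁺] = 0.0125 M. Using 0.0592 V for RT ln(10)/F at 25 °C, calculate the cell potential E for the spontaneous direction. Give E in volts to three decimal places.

+1.199 V

NO₃⁻/NO is the cathode (higher E°), Co²⁺/Co the anode: E°cell = +0.96 − (-0.24) = +1.20 V, n = 6.
Overall: 2 NO₃⁻(aq) + 8 H⁺(aq) + 3 Co(s) → 2 NO(g) + 4 H₂O(l) + 3 Co²⁺(aq)
Q = P(NO)^2·[Co²⁺]^3 / ([NO₃⁻]^2·[H⁺]^8); log Q = 0.068.
E = E° − (0.0592/n) log Q = +1.20 − (0.0592/6)(0.068) = +1.199 V.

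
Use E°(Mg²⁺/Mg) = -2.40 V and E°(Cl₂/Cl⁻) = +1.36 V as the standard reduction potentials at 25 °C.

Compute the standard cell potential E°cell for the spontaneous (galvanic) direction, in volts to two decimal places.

+3.76 V

The Cl₂/Cl⁻ couple has the higher reduction potential, so it is the cathode; Mg²⁺/Mg is oxidised at the anode.
E°cell = E°(cathode) − E°(anode) = (+1.36) − (-2.40) = +3.76 V.
Since E°cell > 0, the reaction is spontaneous under standard conditions.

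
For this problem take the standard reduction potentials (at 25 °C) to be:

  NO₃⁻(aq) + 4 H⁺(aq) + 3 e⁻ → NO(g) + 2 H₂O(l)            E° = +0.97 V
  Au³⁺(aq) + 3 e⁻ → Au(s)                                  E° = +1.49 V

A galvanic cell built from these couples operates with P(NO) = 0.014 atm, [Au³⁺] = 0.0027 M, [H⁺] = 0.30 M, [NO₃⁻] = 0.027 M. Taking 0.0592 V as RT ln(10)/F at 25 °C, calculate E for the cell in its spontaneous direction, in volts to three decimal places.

+0.505 V

Au³⁺/Au is the cathode (higher E°), NO₃⁻/NO the anode: E°cell = +1.49 − (+0.97) = +0.52 V, n = 3.
Overall: Au³⁺(aq) + NO(g) + 2 H₂O(l) → Au(s) + NO₃⁻(aq) + 4 H⁺(aq)
Q = [NO₃⁻]·[H⁺]^4 / ([Au³⁺]·P(NO)); log Q = 0.762.
E = E° − (0.0592/n) log Q = +0.52 − (0.0592/3)(0.762) = +0.505 V.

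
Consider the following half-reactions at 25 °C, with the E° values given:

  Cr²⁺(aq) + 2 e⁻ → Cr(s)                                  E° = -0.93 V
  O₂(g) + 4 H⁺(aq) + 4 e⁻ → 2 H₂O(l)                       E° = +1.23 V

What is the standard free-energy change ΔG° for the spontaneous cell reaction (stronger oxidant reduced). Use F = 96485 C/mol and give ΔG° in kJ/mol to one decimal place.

O₂/H₂O (E° = +1.23 V) is the cathode; Cr²⁺/Cr (E° = -0.93 V) is the anode, so E°cell = +2.16 V.
Balancing electrons gives n = 4 (lcm of 4 and 2).
ΔG° = −nFE° = −(4)(96485)(+2.16) = -833,630 J = -833.6 kJ/mol.

-833.6 kJ/mol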